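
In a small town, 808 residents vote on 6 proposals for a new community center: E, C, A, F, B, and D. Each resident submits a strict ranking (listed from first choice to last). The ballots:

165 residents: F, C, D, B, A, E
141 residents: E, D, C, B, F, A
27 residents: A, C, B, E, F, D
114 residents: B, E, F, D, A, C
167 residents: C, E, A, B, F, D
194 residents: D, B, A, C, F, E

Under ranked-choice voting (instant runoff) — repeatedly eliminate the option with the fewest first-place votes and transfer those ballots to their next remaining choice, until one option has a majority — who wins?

Round 1: E 141, C 167, A 27, F 165, B 114, D 194. Eliminate A.
Round 2: E 141, C 194, F 165, B 114, D 194. Eliminate B.
Round 3: E 255, C 194, F 165, D 194. Eliminate F.
Round 4: E 255, C 359, D 194. Eliminate D.
Round 5: E 255, C 553. C has a majority.

C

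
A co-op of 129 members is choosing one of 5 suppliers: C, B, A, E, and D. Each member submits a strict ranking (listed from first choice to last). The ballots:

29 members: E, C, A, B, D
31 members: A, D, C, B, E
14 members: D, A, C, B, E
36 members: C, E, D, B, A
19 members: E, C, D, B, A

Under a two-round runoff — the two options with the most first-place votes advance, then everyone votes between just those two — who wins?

Round 1 first-place votes: C 36, B 0, A 31, E 48, D 14.
E and C advance.
Runoff: E is preferred to C by 48 voters; C by 81.
C wins the runoff.

C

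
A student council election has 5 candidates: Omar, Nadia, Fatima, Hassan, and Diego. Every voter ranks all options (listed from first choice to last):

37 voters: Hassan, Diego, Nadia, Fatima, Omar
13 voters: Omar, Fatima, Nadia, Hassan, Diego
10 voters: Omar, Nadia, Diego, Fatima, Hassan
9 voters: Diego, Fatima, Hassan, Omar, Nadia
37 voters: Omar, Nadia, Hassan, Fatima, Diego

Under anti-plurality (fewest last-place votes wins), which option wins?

Last-place votes: Omar 37, Nadia 9, Fatima 0, Hassan 10, Diego 50.
Fatima is ranked last by the fewest voters, so Fatima wins.

Fatima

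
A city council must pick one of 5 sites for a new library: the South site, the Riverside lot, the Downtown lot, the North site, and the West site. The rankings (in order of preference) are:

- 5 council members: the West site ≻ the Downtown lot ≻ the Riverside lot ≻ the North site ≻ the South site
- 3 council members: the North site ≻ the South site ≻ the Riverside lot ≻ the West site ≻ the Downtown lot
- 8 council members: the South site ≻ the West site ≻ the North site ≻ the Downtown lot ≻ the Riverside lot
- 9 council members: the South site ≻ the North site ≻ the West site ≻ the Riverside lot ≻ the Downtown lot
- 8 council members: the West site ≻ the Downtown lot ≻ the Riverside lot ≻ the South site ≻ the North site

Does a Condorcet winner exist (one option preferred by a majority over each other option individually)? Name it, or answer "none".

the South site

the South site vs the Riverside lot: 20–13 for the South site.
the South site vs the Downtown lot: 20–13 for the South site.
the South site vs the North site: 25–8 for the South site.
the South site vs the West site: 20–13 for the South site.
the South site beats every other option head-to-head.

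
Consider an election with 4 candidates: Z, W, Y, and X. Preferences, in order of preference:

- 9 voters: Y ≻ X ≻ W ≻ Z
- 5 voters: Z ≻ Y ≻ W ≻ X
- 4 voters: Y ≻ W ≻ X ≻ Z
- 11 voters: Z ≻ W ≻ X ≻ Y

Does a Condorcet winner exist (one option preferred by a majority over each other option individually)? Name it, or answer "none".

Z vs W: 16–13 for Z.
Z vs Y: 16–13 for Z.
Z vs X: 16–13 for Z.
Z beats every other option head-to-head.

Z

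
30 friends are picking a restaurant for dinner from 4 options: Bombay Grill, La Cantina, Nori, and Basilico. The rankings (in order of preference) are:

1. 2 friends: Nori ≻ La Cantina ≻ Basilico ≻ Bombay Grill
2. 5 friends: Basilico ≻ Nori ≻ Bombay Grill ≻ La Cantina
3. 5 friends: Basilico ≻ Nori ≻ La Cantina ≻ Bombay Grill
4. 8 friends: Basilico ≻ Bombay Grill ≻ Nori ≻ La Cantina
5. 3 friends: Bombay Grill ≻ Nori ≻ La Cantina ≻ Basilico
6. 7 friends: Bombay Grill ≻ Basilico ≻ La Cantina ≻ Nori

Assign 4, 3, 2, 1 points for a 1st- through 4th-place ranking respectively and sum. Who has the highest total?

Bombay Grill: 2·1 + 5·2 + 5·1 + 8·3 + 3·4 + 7·4 = 81
La Cantina: 2·3 + 5·1 + 5·2 + 8·1 + 3·2 + 7·2 = 49
Nori: 2·4 + 5·3 + 5·3 + 8·2 + 3·3 + 7·1 = 70
Basilico: 2·2 + 5·4 + 5·4 + 8·4 + 3·1 + 7·3 = 100
Basilico has the highest Borda score (100).

Basilico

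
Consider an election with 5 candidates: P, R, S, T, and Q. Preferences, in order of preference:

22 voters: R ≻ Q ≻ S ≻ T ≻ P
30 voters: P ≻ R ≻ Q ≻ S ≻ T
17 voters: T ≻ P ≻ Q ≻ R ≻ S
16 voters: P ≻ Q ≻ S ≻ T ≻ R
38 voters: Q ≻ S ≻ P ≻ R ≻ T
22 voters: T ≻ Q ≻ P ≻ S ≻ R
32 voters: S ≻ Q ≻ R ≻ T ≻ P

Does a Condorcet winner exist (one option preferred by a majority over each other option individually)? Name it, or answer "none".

Q

Q vs P: 114–63 for Q.
Q vs R: 125–52 for Q.
Q vs S: 145–32 for Q.
Q vs T: 138–39 for Q.
Q beats every other option head-to-head.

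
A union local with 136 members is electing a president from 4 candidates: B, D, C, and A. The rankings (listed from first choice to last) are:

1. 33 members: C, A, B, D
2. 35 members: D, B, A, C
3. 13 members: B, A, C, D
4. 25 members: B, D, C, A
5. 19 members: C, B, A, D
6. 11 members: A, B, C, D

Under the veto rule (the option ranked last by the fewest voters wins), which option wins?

Last-place votes: B 0, D 76, C 35, A 25.
B is ranked last by the fewest voters, so B wins.

B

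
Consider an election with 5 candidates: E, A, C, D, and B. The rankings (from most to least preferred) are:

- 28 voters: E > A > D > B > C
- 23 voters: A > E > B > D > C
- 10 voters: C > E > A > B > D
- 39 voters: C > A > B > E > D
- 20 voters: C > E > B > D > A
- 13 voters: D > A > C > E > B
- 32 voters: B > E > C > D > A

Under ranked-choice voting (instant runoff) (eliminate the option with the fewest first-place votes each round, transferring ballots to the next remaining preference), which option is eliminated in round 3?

Round 1: E 28, A 23, C 69, D 13, B 32. Eliminate D.
Round 2: E 28, A 36, C 69, B 32. Eliminate E.
Round 3: A 64, C 69, B 32. Eliminate B.

B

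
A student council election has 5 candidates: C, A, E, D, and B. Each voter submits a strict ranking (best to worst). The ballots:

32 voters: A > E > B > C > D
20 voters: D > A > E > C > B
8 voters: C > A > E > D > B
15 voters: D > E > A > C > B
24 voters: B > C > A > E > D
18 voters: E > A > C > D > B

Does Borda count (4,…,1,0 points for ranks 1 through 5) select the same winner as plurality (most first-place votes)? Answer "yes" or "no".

no

Borda — scores: C 207, A 344, E 293, D 166, B 160. Winner: A.
Plurality — first-place votes: C 8, A 32, E 18, D 35, B 24. Winner: D.
The two methods disagree.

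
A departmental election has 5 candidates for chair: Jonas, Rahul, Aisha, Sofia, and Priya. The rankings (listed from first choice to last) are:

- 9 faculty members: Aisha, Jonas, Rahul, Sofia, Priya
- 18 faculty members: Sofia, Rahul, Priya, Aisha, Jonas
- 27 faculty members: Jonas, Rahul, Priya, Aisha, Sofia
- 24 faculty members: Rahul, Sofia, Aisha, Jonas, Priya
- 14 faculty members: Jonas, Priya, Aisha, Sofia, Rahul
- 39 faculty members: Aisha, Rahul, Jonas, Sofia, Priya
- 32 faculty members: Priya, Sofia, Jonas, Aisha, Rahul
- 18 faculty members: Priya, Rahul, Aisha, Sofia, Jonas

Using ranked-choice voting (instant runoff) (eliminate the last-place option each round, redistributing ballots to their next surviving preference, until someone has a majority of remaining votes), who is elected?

Rahul

Round 1: Jonas 41, Rahul 24, Aisha 48, Sofia 18, Priya 50. Eliminate Sofia.
Round 2: Jonas 41, Rahul 42, Aisha 48, Priya 50. Eliminate Jonas.
Round 3: Rahul 69, Aisha 48, Priya 64. Eliminate Aisha.
Round 4: Rahul 117, Priya 64. Rahul has a majority.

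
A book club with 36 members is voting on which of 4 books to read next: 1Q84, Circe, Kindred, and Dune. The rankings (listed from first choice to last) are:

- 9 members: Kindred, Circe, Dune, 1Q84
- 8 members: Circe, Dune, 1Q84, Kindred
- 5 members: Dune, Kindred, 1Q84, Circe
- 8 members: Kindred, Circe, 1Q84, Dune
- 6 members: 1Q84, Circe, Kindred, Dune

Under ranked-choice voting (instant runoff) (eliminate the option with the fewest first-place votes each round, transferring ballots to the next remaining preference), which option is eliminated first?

Round 1: 1Q84 6, Circe 8, Kindred 17, Dune 5. Eliminate Dune.

Dune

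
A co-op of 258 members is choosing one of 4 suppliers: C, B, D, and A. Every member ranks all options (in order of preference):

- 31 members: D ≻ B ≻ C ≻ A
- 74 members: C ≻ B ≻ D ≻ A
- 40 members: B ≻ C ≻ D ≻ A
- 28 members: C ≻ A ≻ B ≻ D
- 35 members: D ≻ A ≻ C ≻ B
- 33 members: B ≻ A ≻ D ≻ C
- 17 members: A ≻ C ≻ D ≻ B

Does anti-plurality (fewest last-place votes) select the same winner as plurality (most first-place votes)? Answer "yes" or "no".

no

Anti-plurality — last-place votes: C 33, B 52, D 28, A 145. Winner: D.
Plurality — first-place votes: C 102, B 73, D 66, A 17. Winner: C.
The two methods disagree.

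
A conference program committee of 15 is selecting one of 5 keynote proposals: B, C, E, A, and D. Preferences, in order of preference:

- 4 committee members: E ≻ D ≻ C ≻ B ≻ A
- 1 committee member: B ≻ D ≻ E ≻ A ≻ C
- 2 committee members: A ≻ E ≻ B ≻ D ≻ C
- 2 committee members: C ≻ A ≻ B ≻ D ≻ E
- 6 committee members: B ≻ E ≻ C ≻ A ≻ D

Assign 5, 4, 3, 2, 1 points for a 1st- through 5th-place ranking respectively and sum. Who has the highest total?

E

B: 4·2 + 1·5 + 2·3 + 2·3 + 6·5 = 55
C: 4·3 + 1·1 + 2·1 + 2·5 + 6·3 = 43
E: 4·5 + 1·3 + 2·4 + 2·1 + 6·4 = 57
A: 4·1 + 1·2 + 2·5 + 2·4 + 6·2 = 36
D: 4·4 + 1·4 + 2·2 + 2·2 + 6·1 = 34
E has the highest Borda score (57).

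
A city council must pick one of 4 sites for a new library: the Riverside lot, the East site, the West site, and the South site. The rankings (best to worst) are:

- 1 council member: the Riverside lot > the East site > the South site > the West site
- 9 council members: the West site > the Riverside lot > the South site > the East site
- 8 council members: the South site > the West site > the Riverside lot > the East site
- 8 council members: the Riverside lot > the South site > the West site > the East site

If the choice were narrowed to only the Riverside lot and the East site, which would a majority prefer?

Voters preferring the Riverside lot to the East site: 26; preferring the East site to the Riverside lot: 0.
the Riverside lot wins the head-to-head.

the Riverside lot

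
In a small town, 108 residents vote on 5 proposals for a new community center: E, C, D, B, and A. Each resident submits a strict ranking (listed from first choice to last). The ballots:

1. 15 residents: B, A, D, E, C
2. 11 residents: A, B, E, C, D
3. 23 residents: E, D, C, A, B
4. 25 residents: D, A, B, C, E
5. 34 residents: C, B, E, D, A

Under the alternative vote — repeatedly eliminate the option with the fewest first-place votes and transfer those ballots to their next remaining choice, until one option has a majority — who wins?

D

Round 1: E 23, C 34, D 25, B 15, A 11. Eliminate A.
Round 2: E 23, C 34, D 25, B 26. Eliminate E.
Round 3: C 34, D 48, B 26. Eliminate B.
Round 4: C 45, D 63. D has a majority.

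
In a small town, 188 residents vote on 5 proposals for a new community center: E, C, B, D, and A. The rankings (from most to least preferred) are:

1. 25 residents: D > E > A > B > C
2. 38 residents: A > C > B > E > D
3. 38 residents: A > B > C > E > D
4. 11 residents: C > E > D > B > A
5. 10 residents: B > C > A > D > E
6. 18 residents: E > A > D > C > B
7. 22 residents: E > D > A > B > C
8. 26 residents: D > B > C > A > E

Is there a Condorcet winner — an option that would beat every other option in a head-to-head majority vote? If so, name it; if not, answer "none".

A vs E: 112–76 for A.
A vs C: 141–47 for A.
A vs B: 141–47 for A.
A vs D: 104–84 for A.
A beats every other option head-to-head.

A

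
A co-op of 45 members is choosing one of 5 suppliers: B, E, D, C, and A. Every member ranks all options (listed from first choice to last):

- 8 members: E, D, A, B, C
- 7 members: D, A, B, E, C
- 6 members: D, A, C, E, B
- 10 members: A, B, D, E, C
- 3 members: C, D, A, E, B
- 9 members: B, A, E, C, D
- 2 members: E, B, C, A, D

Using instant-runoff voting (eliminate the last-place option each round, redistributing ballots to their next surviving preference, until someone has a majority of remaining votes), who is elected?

Round 1: B 9, E 10, D 13, C 3, A 10. Eliminate C.
Round 2: B 9, E 10, D 16, A 10. Eliminate B.
Round 3: E 10, D 16, A 19. Eliminate E.
Round 4: D 24, A 21. D has a majority.

D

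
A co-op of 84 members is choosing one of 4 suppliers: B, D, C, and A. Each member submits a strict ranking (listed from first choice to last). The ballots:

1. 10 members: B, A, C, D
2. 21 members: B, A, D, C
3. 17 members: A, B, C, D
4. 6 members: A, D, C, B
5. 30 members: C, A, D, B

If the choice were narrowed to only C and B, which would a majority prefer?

Voters preferring C to B: 36; preferring B to C: 48.
B wins the head-to-head.

B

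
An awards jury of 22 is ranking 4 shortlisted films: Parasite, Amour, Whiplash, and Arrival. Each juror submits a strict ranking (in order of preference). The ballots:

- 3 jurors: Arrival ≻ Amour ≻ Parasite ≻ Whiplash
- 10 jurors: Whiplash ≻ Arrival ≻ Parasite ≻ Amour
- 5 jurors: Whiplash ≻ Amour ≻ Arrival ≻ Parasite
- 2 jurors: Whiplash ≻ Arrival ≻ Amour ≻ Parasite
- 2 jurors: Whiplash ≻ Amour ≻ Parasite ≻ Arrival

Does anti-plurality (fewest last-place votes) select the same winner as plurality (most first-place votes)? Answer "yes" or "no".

Anti-plurality — last-place votes: Parasite 7, Amour 10, Whiplash 3, Arrival 2. Winner: Arrival.
Plurality — first-place votes: Parasite 0, Amour 0, Whiplash 19, Arrival 3. Winner: Whiplash.
The two methods disagree.

no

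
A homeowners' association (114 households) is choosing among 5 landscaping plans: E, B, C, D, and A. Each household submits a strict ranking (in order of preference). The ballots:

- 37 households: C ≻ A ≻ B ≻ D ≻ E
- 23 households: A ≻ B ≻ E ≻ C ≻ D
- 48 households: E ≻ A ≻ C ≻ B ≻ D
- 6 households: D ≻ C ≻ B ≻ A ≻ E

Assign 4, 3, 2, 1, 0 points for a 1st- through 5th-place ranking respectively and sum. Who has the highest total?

A

E: 37·0 + 23·2 + 48·4 + 6·0 = 238
B: 37·2 + 23·3 + 48·1 + 6·2 = 203
C: 37·4 + 23·1 + 48·2 + 6·3 = 285
D: 37·1 + 23·0 + 48·0 + 6·4 = 61
A: 37·3 + 23·4 + 48·3 + 6·1 = 353
A has the highest Borda score (353).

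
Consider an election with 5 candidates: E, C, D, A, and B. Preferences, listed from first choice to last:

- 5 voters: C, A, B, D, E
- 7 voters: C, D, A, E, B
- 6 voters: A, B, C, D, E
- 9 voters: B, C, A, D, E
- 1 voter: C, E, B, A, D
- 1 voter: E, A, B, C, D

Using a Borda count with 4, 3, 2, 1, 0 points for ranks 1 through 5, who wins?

C

E: 5·0 + 7·1 + 6·0 + 9·0 + 1·3 + 1·4 = 14
C: 5·4 + 7·4 + 6·2 + 9·3 + 1·4 + 1·1 = 92
D: 5·1 + 7·3 + 6·1 + 9·1 + 1·0 + 1·0 = 41
A: 5·3 + 7·2 + 6·4 + 9·2 + 1·1 + 1·3 = 75
B: 5·2 + 7·0 + 6·3 + 9·4 + 1·2 + 1·2 = 68
C has the highest Borda score (92).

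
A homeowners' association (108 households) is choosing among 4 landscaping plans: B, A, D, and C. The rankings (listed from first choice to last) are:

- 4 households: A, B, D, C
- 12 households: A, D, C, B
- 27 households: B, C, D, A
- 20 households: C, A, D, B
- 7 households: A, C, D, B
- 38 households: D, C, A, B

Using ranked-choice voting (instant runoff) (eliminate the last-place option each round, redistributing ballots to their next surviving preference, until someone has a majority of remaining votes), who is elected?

D

Round 1: B 27, A 23, D 38, C 20. Eliminate C.
Round 2: B 27, A 43, D 38. Eliminate B.
Round 3: A 43, D 65. D has a majority.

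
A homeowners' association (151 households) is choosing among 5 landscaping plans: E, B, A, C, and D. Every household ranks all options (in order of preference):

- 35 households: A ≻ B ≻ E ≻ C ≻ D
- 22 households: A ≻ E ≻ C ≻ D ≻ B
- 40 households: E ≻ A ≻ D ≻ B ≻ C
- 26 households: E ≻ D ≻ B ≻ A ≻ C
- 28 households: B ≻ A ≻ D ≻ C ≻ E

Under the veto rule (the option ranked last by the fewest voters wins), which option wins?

Last-place votes: E 28, B 22, A 0, C 66, D 35.
A is ranked last by the fewest voters, so A wins.

A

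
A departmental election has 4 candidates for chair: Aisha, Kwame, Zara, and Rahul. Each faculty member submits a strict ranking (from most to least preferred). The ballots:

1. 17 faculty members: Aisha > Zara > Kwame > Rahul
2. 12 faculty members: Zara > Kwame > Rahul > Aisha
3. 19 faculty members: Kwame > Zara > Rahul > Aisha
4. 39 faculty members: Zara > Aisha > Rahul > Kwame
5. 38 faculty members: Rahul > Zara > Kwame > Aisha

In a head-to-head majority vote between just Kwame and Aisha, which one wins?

Voters preferring Kwame to Aisha: 69; preferring Aisha to Kwame: 56.
Kwame wins the head-to-head.

Kwame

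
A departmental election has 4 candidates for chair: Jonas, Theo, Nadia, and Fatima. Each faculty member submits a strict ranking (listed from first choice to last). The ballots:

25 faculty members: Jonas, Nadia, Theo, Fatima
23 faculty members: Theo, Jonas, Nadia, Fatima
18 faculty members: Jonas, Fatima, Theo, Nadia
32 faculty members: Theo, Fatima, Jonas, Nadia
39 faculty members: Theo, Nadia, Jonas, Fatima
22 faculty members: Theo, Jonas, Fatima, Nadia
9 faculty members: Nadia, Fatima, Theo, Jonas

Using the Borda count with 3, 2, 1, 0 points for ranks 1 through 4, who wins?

Jonas: 25·3 + 23·2 + 18·3 + 32·1 + 39·1 + 22·2 + 9·0 = 290
Theo: 25·1 + 23·3 + 18·1 + 32·3 + 39·3 + 22·3 + 9·1 = 400
Nadia: 25·2 + 23·1 + 18·0 + 32·0 + 39·2 + 22·0 + 9·3 = 178
Fatima: 25·0 + 23·0 + 18·2 + 32·2 + 39·0 + 22·1 + 9·2 = 140
Theo has the highest Borda score (400).

Theo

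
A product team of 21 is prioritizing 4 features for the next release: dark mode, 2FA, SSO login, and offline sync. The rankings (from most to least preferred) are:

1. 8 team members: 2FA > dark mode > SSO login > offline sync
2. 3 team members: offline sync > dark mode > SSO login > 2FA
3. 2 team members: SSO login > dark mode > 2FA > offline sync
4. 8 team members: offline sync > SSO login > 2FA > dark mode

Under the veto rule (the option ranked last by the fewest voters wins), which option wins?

SSO login

Last-place votes: dark mode 8, 2FA 3, SSO login 0, offline sync 10.
SSO login is ranked last by the fewest voters, so SSO login wins.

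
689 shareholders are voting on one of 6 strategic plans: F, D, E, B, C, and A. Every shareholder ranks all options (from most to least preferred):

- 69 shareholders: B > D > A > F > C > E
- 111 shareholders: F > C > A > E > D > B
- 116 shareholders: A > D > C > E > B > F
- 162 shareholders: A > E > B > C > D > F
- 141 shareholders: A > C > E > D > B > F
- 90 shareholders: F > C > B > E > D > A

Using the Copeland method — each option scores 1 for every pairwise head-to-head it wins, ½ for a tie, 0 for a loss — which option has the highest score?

A

F: loses to D, E, B, C, and A → score 0.
D: beats F and B; loses to E, C, and A → score 2.
E: beats F, D, and B; loses to C and A → score 3.
B: beats F; loses to D, E, C, and A → score 1.
C: beats F, D, E, and B; loses to A → score 4.
A: beats F, D, E, B, and C → score 5.
A has the best pairwise record.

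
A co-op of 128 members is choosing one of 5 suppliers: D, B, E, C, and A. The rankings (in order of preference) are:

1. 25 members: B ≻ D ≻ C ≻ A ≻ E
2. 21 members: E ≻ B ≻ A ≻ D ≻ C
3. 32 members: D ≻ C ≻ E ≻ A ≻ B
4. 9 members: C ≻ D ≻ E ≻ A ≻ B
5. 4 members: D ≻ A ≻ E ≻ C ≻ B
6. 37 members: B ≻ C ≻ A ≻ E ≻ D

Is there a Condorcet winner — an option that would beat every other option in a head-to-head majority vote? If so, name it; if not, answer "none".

Checking pairwise contests:
B beats D 83–45.
E beats B 66–62.
D beats E 70–58.
D beats C 82–46.
D beats A 70–58.
Every option loses at least one head-to-head, so there is no Condorcet winner.

none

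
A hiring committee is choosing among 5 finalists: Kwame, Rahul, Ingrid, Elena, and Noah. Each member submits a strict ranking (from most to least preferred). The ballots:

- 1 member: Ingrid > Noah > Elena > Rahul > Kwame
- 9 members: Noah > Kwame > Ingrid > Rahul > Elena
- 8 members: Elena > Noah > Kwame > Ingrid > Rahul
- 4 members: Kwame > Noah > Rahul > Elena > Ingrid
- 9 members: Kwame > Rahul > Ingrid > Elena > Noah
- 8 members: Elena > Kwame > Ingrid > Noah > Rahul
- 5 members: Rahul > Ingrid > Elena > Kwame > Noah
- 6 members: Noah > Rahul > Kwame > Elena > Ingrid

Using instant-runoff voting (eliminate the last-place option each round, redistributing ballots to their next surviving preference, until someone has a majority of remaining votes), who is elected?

Round 1: Kwame 13, Rahul 5, Ingrid 1, Elena 16, Noah 15. Eliminate Ingrid.
Round 2: Kwame 13, Rahul 5, Elena 16, Noah 16. Eliminate Rahul.
Round 3: Kwame 13, Elena 21, Noah 16. Eliminate Kwame.
Round 4: Elena 30, Noah 20. Elena has a majority.

Elena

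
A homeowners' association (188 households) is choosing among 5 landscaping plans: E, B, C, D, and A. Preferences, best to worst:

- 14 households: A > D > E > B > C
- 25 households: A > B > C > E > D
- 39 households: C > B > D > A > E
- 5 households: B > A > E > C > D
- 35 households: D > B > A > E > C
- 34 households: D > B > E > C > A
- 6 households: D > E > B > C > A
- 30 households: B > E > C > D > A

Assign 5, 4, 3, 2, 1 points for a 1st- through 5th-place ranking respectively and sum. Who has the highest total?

B

E: 14·3 + 25·2 + 39·1 + 5·3 + 35·2 + 34·3 + 6·4 + 30·4 = 462
B: 14·2 + 25·4 + 39·4 + 5·5 + 35·4 + 34·4 + 6·3 + 30·5 = 753
C: 14·1 + 25·3 + 39·5 + 5·2 + 35·1 + 34·2 + 6·2 + 30·3 = 499
D: 14·4 + 25·1 + 39·3 + 5·1 + 35·5 + 34·5 + 6·5 + 30·2 = 638
A: 14·5 + 25·5 + 39·2 + 5·4 + 35·3 + 34·1 + 6·1 + 30·1 = 468
B has the highest Borda score (753).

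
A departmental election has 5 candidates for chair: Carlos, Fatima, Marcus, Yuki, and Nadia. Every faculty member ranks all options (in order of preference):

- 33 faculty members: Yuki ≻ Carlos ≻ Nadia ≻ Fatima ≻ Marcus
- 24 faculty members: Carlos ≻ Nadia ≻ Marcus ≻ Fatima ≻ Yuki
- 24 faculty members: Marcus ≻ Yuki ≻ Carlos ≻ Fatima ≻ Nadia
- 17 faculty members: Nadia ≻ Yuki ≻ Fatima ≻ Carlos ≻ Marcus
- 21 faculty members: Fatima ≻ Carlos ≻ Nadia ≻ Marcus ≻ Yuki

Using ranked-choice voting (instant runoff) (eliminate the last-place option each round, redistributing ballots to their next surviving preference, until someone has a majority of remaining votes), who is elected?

Yuki

Round 1: Carlos 24, Fatima 21, Marcus 24, Yuki 33, Nadia 17. Eliminate Nadia.
Round 2: Carlos 24, Fatima 21, Marcus 24, Yuki 50. Eliminate Fatima.
Round 3: Carlos 45, Marcus 24, Yuki 50. Eliminate Marcus.
Round 4: Carlos 45, Yuki 74. Yuki has a majority.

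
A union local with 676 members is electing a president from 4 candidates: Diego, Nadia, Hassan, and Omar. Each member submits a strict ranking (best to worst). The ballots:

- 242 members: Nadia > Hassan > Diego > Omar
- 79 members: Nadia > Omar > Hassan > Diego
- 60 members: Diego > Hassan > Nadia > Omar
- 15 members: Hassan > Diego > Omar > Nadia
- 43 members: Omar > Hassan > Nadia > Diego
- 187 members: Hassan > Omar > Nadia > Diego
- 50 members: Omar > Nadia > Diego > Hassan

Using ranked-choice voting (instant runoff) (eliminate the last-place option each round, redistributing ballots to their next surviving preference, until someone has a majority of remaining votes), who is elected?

Nadia

Round 1: Diego 60, Nadia 321, Hassan 202, Omar 93. Eliminate Diego.
Round 2: Nadia 321, Hassan 262, Omar 93. Eliminate Omar.
Round 3: Nadia 371, Hassan 305. Nadia has a majority.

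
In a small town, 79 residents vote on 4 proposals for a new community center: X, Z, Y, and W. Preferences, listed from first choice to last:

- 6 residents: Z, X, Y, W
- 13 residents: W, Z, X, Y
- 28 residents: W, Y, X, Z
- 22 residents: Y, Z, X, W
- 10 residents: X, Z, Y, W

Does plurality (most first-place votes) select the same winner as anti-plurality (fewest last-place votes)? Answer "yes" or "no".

Plurality — first-place votes: X 10, Z 6, Y 22, W 41. Winner: W.
Anti-plurality — last-place votes: X 0, Z 28, Y 13, W 38. Winner: X.
The two methods disagree.

no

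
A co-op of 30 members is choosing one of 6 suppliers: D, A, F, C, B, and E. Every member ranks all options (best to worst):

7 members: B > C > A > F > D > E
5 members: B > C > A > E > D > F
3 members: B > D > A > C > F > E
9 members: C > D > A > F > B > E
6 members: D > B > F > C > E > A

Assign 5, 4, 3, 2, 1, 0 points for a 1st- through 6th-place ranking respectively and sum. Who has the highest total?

C

D: 7·1 + 5·1 + 3·4 + 9·4 + 6·5 = 90
A: 7·3 + 5·3 + 3·3 + 9·3 + 6·0 = 72
F: 7·2 + 5·0 + 3·1 + 9·2 + 6·3 = 53
C: 7·4 + 5·4 + 3·2 + 9·5 + 6·2 = 111
B: 7·5 + 5·5 + 3·5 + 9·1 + 6·4 = 108
E: 7·0 + 5·2 + 3·0 + 9·0 + 6·1 = 16
C has the highest Borda score (111).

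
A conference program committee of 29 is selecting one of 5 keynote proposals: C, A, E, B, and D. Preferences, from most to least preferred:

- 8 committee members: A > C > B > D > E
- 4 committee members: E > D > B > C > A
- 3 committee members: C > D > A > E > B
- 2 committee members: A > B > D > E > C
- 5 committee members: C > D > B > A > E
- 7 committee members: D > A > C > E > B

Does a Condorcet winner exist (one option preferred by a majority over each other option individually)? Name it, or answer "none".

Checking pairwise contests:
A beats C 17–12.
D beats A 19–10.
C beats E 23–6.
C beats B 23–6.
C beats D 16–13.
Every option loses at least one head-to-head, so there is no Condorcet winner.

none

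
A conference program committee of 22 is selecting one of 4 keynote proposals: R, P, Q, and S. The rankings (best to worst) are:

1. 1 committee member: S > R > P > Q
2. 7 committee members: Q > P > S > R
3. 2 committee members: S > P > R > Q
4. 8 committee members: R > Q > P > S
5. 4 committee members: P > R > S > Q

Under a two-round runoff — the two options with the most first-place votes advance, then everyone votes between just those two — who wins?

R

Round 1 first-place votes: R 8, P 4, Q 7, S 3.
R and Q advance.
Runoff: R is preferred to Q by 15 voters; Q by 7.
R wins the runoff.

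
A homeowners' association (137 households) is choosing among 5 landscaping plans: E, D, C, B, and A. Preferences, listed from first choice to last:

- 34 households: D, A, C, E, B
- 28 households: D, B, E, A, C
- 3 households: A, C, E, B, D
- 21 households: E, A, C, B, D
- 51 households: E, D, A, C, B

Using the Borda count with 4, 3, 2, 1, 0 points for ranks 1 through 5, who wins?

E: 34·1 + 28·2 + 3·2 + 21·4 + 51·4 = 384
D: 34·4 + 28·4 + 3·0 + 21·0 + 51·3 = 401
C: 34·2 + 28·0 + 3·3 + 21·2 + 51·1 = 170
B: 34·0 + 28·3 + 3·1 + 21·1 + 51·0 = 108
A: 34·3 + 28·1 + 3·4 + 21·3 + 51·2 = 307
D has the highest Borda score (401).

D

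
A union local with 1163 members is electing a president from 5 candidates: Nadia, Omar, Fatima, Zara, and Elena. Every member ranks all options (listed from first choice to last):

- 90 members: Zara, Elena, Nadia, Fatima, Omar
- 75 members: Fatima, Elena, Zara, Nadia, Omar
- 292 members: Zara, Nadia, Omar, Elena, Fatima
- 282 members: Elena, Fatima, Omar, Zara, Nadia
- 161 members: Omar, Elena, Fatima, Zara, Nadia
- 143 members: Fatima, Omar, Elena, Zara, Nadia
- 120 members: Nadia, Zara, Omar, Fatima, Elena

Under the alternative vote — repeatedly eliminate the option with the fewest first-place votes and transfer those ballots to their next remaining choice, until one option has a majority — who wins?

Elena

Round 1: Nadia 120, Omar 161, Fatima 218, Zara 382, Elena 282. Eliminate Nadia.
Round 2: Omar 161, Fatima 218, Zara 502, Elena 282. Eliminate Omar.
Round 3: Fatima 218, Zara 502, Elena 443. Eliminate Fatima.
Round 4: Zara 502, Elena 661. Elena has a majority.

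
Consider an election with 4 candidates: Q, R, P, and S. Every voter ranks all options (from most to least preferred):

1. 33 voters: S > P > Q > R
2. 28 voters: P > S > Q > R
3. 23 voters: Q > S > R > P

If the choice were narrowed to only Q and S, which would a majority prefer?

Voters preferring Q to S: 23; preferring S to Q: 61.
S wins the head-to-head.

S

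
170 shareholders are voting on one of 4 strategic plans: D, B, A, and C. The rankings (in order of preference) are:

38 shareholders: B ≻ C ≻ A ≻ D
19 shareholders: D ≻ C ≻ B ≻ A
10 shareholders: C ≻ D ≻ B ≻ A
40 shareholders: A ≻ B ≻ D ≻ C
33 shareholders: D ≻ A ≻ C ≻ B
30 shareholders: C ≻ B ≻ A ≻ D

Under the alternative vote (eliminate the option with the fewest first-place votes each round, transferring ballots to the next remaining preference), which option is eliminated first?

Round 1: D 52, B 38, A 40, C 40. Eliminate B.

B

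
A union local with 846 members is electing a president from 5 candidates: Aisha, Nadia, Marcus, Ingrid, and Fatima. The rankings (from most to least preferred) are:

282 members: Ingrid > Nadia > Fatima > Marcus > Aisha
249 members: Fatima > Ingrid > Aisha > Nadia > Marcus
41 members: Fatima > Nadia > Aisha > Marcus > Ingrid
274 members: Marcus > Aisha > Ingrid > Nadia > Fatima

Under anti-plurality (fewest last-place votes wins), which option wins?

Nadia

Last-place votes: Aisha 282, Nadia 0, Marcus 249, Ingrid 41, Fatima 274.
Nadia is ranked last by the fewest voters, so Nadia wins.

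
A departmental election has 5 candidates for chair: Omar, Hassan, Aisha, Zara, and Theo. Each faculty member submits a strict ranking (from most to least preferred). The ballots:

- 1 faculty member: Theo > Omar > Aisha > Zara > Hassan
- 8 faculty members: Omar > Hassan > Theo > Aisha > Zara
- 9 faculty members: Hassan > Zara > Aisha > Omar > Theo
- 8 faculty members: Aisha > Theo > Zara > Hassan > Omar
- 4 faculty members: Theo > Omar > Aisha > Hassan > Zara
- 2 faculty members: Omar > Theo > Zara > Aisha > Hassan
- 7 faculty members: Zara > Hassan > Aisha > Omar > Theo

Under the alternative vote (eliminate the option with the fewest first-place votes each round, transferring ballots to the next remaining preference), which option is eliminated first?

Theo

Round 1: Omar 10, Hassan 9, Aisha 8, Zara 7, Theo 5. Eliminate Theo.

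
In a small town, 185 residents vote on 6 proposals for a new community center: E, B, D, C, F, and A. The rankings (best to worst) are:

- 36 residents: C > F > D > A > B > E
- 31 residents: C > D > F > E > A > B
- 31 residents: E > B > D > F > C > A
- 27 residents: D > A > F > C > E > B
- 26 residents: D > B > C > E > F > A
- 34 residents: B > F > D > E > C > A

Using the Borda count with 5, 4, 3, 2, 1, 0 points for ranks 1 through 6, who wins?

E: 36·0 + 31·2 + 31·5 + 27·1 + 26·2 + 34·2 = 364
B: 36·1 + 31·0 + 31·4 + 27·0 + 26·4 + 34·5 = 434
D: 36·3 + 31·4 + 31·3 + 27·5 + 26·5 + 34·3 = 692
C: 36·5 + 31·5 + 31·1 + 27·2 + 26·3 + 34·1 = 532
F: 36·4 + 31·3 + 31·2 + 27·3 + 26·1 + 34·4 = 542
A: 36·2 + 31·1 + 31·0 + 27·4 + 26·0 + 34·0 = 211
D has the highest Borda score (692).

D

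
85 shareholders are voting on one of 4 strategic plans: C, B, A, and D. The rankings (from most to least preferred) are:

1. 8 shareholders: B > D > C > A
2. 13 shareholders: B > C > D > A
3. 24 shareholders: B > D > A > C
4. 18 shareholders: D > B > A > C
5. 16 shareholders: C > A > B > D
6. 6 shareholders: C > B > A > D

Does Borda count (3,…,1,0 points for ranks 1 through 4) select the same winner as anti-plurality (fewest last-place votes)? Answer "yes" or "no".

yes

Borda — scores: C 100, B 199, A 80, D 131. Winner: B.
Anti-plurality — last-place votes: C 42, B 0, A 21, D 22. Winner: B.
The two methods agree.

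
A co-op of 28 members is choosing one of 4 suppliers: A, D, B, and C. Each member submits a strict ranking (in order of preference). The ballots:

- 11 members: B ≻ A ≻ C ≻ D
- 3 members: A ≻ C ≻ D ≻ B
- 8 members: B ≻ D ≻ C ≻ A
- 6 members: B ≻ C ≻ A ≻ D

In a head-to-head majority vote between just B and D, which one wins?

Voters preferring B to D: 25; preferring D to B: 3.
B wins the head-to-head.

B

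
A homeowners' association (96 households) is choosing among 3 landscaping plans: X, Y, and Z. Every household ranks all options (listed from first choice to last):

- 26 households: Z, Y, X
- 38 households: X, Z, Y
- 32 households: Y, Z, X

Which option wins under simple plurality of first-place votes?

X

First-place votes: X 38, Y 32, Z 26.
X has the most first-place votes.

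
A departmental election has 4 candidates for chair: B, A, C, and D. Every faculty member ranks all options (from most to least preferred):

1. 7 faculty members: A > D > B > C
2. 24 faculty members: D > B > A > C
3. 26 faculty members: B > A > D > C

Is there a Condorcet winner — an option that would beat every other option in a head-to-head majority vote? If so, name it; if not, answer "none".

Checking pairwise contests:
D beats B 31–26.
B beats A 50–7.
B beats C 57–0.
A beats D 33–24.
Every option loses at least one head-to-head, so there is no Condorcet winner.

none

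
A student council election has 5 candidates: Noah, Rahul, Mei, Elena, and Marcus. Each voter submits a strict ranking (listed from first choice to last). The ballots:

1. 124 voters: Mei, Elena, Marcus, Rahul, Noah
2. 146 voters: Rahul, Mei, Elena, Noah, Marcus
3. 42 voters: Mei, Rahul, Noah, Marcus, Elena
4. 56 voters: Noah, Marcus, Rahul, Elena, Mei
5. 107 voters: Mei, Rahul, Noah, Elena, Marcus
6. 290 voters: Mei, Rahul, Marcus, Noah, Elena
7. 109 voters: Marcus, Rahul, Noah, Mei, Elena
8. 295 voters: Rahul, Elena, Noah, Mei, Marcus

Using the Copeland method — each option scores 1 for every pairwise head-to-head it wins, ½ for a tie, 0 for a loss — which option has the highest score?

Noah: beats Elena and Marcus; loses to Rahul and Mei → score 2.
Rahul: beats Noah, Mei, Elena, and Marcus → score 4.
Mei: beats Noah, Elena, and Marcus; loses to Rahul → score 3.
Elena: beats Marcus; loses to Noah, Rahul, and Mei → score 1.
Marcus: loses to Noah, Rahul, Mei, and Elena → score 0.
Rahul has the best pairwise record.

Rahul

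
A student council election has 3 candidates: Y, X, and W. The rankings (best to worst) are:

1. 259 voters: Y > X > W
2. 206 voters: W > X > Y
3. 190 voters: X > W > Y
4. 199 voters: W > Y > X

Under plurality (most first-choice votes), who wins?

W

First-place votes: Y 259, X 190, W 405.
W has the most first-place votes.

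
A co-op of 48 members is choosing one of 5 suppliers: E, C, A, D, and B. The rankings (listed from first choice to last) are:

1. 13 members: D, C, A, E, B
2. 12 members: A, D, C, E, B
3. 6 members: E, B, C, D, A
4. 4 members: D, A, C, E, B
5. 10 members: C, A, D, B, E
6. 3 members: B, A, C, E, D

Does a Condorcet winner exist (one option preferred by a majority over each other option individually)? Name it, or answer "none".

Checking pairwise contests:
C beats E 42–6.
D beats C 29–19.
C beats A 29–19.
A beats D 25–23.
E beats B 35–13.
Every option loses at least one head-to-head, so there is no Condorcet winner.

none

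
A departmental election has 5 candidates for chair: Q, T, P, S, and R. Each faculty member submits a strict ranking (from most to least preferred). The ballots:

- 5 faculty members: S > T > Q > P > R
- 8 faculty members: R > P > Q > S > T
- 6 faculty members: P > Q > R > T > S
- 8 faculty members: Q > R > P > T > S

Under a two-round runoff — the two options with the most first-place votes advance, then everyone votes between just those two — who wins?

Round 1 first-place votes: Q 8, T 0, P 6, S 5, R 8.
Q and R advance.
Runoff: Q is preferred to R by 19 voters; R by 8.
Q wins the runoff.

Q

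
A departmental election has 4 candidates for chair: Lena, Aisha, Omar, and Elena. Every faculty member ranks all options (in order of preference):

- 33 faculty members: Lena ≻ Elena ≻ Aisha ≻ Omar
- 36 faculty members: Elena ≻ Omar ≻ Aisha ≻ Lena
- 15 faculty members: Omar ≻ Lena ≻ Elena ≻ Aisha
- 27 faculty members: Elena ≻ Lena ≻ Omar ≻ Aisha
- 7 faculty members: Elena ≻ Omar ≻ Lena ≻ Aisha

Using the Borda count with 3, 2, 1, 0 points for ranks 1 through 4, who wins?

Lena: 33·3 + 36·0 + 15·2 + 27·2 + 7·1 = 190
Aisha: 33·1 + 36·1 + 15·0 + 27·0 + 7·0 = 69
Omar: 33·0 + 36·2 + 15·3 + 27·1 + 7·2 = 158
Elena: 33·2 + 36·3 + 15·1 + 27·3 + 7·3 = 291
Elena has the highest Borda score (291).

Elena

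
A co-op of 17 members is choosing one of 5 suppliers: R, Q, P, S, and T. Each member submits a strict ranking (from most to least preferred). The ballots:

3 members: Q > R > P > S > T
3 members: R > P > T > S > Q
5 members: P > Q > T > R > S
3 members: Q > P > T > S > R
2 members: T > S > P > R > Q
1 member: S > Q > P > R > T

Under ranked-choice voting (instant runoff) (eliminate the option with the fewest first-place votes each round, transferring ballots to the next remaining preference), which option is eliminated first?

Round 1: R 3, Q 6, P 5, S 1, T 2. Eliminate S.

S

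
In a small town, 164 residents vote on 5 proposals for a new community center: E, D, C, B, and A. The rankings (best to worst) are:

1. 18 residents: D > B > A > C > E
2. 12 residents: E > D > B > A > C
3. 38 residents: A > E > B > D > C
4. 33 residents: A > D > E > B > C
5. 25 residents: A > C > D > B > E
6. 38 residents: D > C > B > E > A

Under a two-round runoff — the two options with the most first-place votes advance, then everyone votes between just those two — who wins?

Round 1 first-place votes: E 12, D 56, C 0, B 0, A 96.
A and D advance.
Runoff: A is preferred to D by 96 voters; D by 68.
A wins the runoff.

A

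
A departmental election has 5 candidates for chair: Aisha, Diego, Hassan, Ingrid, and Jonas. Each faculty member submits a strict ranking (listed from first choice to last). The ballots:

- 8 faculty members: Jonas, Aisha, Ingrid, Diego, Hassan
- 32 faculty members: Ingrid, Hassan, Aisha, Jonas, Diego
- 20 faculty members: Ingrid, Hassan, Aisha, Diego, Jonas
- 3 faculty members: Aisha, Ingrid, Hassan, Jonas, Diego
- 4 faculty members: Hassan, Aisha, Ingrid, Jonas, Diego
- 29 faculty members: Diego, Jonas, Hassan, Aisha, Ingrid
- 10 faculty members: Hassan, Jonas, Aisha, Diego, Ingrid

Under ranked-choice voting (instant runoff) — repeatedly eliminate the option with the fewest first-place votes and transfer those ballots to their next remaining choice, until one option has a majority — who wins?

Round 1: Aisha 3, Diego 29, Hassan 14, Ingrid 52, Jonas 8. Eliminate Aisha.
Round 2: Diego 29, Hassan 14, Ingrid 55, Jonas 8. Ingrid has a majority.

Ingrid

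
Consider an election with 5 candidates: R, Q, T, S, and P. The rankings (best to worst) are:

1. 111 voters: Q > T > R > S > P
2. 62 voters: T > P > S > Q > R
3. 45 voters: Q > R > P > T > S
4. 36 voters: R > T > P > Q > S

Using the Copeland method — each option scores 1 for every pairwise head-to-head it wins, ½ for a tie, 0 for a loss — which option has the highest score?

R: beats S and P; loses to Q and T → score 2.
Q: beats R, T, S, and P → score 4.
T: beats R, S, and P; loses to Q → score 3.
S: loses to R, Q, T, and P → score 0.
P: beats S; loses to R, Q, and T → score 1.
Q has the best pairwise record.

Q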